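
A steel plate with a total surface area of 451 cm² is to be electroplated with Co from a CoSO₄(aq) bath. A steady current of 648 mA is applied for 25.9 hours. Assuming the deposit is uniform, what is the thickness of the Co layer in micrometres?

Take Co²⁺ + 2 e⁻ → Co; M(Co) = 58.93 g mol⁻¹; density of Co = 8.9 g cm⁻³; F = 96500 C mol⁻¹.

46.0 μm

Q = I·t = 0.6480 × 93240 = 60420 C; n(e⁻) = 0.6261 mol.
n(Co) = n(e⁻)/2 = 0.3131 mol, so m = 0.3131 × 58.93 = 18.45 g.
Volume = m/ρ = 18.45 / 8.9 = 2.073 cm³.
Thickness = V/A = 2.073 / 451 = 0.00460 cm = 46.0 μm.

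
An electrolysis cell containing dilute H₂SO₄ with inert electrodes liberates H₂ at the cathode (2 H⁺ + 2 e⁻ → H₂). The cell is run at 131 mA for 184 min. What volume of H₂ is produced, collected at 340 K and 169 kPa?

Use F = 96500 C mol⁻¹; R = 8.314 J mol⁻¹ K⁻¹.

Q = I·t = 0.1310 A × 11040 s = 1446 C.
n(e⁻) = Q/F = 1446 / 96500 = 0.01499 mol.
2 electrons are transferred per H₂ molecule, so n(H₂) = 0.01499 / 2 = 0.007493 mol.
V = nRT/P = (0.007493 × 8.314 × 340) / (169 × 10³ Pa) = 1.25 × 10⁻⁴ m³ = 0.125 L.

0.125 L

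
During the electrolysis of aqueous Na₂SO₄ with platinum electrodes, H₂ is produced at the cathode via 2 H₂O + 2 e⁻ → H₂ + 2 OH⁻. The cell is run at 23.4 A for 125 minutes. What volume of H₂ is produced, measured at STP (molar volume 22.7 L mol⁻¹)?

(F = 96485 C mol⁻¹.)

Q = I·t = 23.40 A × 7500.0 s = 175500 C.
n(e⁻) = Q/F = 175500 / 96485 = 1.819 mol.
2 electrons are transferred per H₂ molecule, so n(H₂) = 1.819 / 2 = 0.9095 mol.
V = n × V_m = 0.9095 × 22.7 = 20.6 L.

20.6 L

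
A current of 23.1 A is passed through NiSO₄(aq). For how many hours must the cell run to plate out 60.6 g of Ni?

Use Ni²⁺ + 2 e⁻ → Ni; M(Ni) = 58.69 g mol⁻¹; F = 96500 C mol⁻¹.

n(Ni) = m/M = 60.6 / 58.69 = 1.033 mol.
Each Ni atom requires 2 electrons, so n(e⁻) = 2 × 1.033 = 2.065 mol.
Q = n(e⁻)·F = 2.065 × 96500 = 199300 C.
t = Q/I = 199300 / 23.10 A = 8627 s = 2.40 h.

2.40 h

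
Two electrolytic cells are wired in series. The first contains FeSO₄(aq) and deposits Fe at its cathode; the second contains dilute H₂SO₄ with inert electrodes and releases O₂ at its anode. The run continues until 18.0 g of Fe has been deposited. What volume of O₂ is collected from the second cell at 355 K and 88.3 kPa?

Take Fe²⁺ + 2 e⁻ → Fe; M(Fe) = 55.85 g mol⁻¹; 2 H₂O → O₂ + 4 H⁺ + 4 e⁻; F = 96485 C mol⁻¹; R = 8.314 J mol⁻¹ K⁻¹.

5.39 L

n(Fe) = 18.0 / 55.85 = 0.3223 mol, so n(e⁻) = 2 × 0.3223 = 0.6446 mol.
The cells are in series, so the same 0.6446 mol of electrons passes through the second cell.
2 H₂O → O₂ + 4 H⁺ + 4 e⁻ — 4 mol e⁻ per mol O₂, so n(O₂) = 0.6446/4 = 0.1611 mol.
V = nRT/P = (0.1611 × 8.314 × 355) / (88.3 × 10³) = 0.00539 m³ = 5.39 L.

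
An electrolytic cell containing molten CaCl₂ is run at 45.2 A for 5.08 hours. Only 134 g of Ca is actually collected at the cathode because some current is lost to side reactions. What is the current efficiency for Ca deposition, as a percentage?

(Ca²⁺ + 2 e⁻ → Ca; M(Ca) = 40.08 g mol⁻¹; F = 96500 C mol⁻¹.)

78.1 %

Q = I·t = 45.20 × 18288 = 826600 C; n(e⁻) = 826600/96500 = 8.566 mol.
Theoretical n(Ca) = n(e⁻)/2 = 4.283 mol, i.e. m_theo = 4.283 × 40.08 = 171.7 g.
Efficiency = m_actual / m_theo = 134 / 171.7 = 78.1 %.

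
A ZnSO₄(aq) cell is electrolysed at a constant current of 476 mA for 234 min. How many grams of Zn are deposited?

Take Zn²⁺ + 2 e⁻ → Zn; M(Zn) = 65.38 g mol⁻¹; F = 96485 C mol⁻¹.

2.26 g

Q = I·t = 0.4760 A × 14040 s = 6683 C.
n(e⁻) = Q/F = 6683 / 96485 = 0.06927 mol.
Zn²⁺ + 2 e⁻ → Zn, so n(Zn) = n(e⁻)/2 = 0.03463 mol.
m = n·M = 0.03463 × 65.38 = 2.26 g.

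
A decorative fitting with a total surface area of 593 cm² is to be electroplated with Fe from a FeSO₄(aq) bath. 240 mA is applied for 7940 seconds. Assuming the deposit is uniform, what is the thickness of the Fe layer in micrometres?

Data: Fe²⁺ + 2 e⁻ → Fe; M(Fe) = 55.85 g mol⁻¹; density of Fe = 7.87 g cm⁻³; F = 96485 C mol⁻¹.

1.18 μm

Q = I·t = 0.2400 × 7940.0 = 1906 C; n(e⁻) = 0.01975 mol.
n(Fe) = n(e⁻)/2 = 0.009875 mol, so m = 0.009875 × 55.85 = 0.5515 g.
Volume = m/ρ = 0.5515 / 7.87 = 0.07008 cm³.
Thickness = V/A = 0.07008 / 593 = 1.18 × 10⁻⁴ cm = 1.18 μm.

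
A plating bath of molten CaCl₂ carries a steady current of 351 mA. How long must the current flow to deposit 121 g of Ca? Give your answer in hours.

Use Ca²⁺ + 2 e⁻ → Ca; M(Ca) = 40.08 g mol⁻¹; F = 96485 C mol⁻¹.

n(Ca) = m/M = 121 / 40.08 = 3.019 mol.
Each Ca atom requires 2 electrons, so n(e⁻) = 2 × 3.019 = 6.038 mol.
Q = n(e⁻)·F = 6.038 × 96485 = 582600 C.
t = Q/I = 582600 / 0.3510 A = 1660000 s = 461 h.

461 h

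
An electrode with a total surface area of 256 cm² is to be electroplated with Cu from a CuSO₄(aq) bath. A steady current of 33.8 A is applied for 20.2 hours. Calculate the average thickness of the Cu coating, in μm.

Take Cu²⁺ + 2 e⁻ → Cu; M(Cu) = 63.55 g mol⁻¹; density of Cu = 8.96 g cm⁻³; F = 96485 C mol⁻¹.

3530 μm

Q = I·t = 33.80 × 72720 = 2458000 C; n(e⁻) = 25.47 mol.
n(Cu) = n(e⁻)/2 = 12.74 mol, so m = 12.74 × 63.55 = 809.5 g.
Volume = m/ρ = 809.5 / 8.96 = 90.34 cm³.
Thickness = V/A = 90.34 / 256 = 0.353 cm = 3530 μm.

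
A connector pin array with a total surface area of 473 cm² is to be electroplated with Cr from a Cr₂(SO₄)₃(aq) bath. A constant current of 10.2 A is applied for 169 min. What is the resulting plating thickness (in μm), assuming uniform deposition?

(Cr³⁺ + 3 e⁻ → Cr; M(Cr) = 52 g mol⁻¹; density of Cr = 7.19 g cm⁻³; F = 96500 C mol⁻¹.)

Q = I·t = 10.20 × 10140 = 103400 C; n(e⁻) = 1.072 mol.
n(Cr) = n(e⁻)/3 = 0.3573 mol, so m = 0.3573 × 52 = 18.58 g.
Volume = m/ρ = 18.58 / 7.19 = 2.584 cm³.
Thickness = V/A = 2.584 / 473 = 0.00546 cm = 54.6 μm.

54.6 μm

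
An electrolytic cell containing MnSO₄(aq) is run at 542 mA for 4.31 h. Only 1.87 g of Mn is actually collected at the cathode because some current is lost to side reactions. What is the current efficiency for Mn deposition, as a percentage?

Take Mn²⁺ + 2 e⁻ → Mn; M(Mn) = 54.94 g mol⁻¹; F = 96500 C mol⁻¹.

78.1 %

Q = I·t = 0.5420 × 15516 = 8410 C; n(e⁻) = 8410/96500 = 0.08715 mol.
Theoretical n(Mn) = n(e⁻)/2 = 0.04357 mol, i.e. m_theo = 0.04357 × 54.94 = 2.394 g.
Efficiency = m_actual / m_theo = 1.87 / 2.394 = 78.1 %.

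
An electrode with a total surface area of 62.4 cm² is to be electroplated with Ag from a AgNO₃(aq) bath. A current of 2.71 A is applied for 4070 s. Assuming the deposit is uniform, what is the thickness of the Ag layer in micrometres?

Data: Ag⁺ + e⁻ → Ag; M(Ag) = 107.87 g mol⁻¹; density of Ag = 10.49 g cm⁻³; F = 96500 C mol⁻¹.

188 μm

Q = I·t = 2.710 × 4070.0 = 11030 C; n(e⁻) = 0.1143 mol.
n(Ag) = n(e⁻)/1 = 0.1143 mol, so m = 0.1143 × 107.87 = 12.33 g.
Volume = m/ρ = 12.33 / 10.49 = 1.175 cm³.
Thickness = V/A = 1.175 / 62.4 = 0.0188 cm = 188 μm.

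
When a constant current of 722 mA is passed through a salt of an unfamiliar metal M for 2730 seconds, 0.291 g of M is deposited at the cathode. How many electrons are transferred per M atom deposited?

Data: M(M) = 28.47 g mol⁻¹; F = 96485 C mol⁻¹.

Q = I·t = 0.7220 A × 2730.0 s = 1971 C, so n(e⁻) = 1971/96485 = 0.02043 mol.
n(M) deposited = 0.291 / 28.47 = 0.01022 mol.
Electrons per atom = n(e⁻)/n(M) = 0.02043 / 0.01022 = 2.00 ≈ 2, so the ion is M²⁺.

2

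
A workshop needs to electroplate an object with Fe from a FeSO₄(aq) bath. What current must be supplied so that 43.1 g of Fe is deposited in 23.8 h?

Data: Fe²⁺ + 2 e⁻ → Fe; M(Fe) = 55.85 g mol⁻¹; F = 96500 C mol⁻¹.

n(Fe) = 43.1 / 55.85 = 0.7717 mol.
n(e⁻) = 2 × 0.7717 = 1.543 mol.
Q = n(e⁻)·F = 1.543 × 96500 = 148900 C.
I = Q/t = 148900 / 85680 s = 1.74 A.

1.74 A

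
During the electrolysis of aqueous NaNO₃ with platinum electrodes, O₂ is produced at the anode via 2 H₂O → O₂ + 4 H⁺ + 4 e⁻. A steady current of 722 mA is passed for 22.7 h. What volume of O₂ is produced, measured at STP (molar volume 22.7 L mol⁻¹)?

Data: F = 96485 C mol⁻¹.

3.47 L

Q = I·t = 0.7220 A × 81720 s = 59000 C.
n(e⁻) = Q/F = 59000 / 96485 = 0.6115 mol.
4 electrons are transferred per O₂ molecule, so n(O₂) = 0.6115 / 4 = 0.1529 mol.
V = n × V_m = 0.1529 × 22.7 = 3.47 L.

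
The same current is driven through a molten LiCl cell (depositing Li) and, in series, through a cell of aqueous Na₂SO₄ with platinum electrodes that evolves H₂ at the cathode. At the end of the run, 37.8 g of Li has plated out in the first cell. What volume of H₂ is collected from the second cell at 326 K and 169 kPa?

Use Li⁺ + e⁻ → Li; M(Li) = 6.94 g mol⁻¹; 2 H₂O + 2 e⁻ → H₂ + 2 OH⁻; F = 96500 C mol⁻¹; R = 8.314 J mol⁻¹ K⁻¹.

n(Li) = 37.8 / 6.94 = 5.447 mol, so n(e⁻) = 1 × 5.447 = 5.447 mol.
The cells are in series, so the same 5.447 mol of electrons passes through the second cell.
2 H₂O + 2 e⁻ → H₂ + 2 OH⁻ — 2 mol e⁻ per mol H₂, so n(H₂) = 5.447/2 = 2.723 mol.
V = nRT/P = (2.723 × 8.314 × 326) / (169 × 10³) = 0.0437 m³ = 43.7 L.

43.7 L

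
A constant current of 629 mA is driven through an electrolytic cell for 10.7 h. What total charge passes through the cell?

Q = I·t = 0.6290 A × 38520 s = 24200 C.

24200 C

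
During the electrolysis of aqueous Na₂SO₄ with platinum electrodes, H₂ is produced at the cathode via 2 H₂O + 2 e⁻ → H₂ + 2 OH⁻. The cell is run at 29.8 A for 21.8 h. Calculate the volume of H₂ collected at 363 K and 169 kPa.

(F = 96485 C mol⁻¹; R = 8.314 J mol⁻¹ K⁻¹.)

Q = I·t = 29.80 A × 78480 s = 2339000 C.
n(e⁻) = Q/F = 2339000 / 96485 = 24.24 mol.
2 electrons are transferred per H₂ molecule, so n(H₂) = 24.24 / 2 = 12.12 mol.
V = nRT/P = (12.12 × 8.314 × 363) / (169 × 10³ Pa) = 0.216 m³ = 216 L.

216 L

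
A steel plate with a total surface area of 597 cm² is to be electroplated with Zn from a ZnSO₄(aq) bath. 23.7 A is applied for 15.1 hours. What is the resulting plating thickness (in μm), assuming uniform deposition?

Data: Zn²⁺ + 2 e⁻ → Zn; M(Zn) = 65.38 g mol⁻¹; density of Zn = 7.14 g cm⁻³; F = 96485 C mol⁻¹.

Q = I·t = 23.70 × 54360 = 1288000 C; n(e⁻) = 13.35 mol.
n(Zn) = n(e⁻)/2 = 6.676 mol, so m = 6.676 × 65.38 = 436.5 g.
Volume = m/ρ = 436.5 / 7.14 = 61.13 cm³.
Thickness = V/A = 61.13 / 597 = 0.102 cm = 1020 μm.

1020 μm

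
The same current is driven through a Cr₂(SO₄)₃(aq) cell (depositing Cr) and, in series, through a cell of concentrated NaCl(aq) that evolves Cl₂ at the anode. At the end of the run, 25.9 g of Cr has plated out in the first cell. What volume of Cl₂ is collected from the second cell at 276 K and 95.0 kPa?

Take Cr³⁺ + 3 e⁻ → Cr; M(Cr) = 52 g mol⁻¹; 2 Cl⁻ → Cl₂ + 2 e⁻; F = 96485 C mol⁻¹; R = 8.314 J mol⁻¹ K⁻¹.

18.0 L

n(Cr) = 25.9 / 52 = 0.4981 mol, so n(e⁻) = 3 × 0.4981 = 1.494 mol.
The cells are in series, so the same 1.494 mol of electrons passes through the second cell.
2 Cl⁻ → Cl₂ + 2 e⁻ — 2 mol e⁻ per mol Cl₂, so n(Cl₂) = 1.494/2 = 0.7471 mol.
V = nRT/P = (0.7471 × 8.314 × 276) / (95.0 × 10³) = 0.0180 m³ = 18.0 L.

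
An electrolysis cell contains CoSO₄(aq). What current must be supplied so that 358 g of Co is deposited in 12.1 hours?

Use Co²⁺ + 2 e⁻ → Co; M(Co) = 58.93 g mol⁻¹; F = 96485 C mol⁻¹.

n(Co) = 358 / 58.93 = 6.075 mol.
n(e⁻) = 2 × 6.075 = 12.15 mol.
Q = n(e⁻)·F = 12.15 × 96485 = 1172000 C.
I = Q/t = 1172000 / 43560 s = 26.9 A.

26.9 A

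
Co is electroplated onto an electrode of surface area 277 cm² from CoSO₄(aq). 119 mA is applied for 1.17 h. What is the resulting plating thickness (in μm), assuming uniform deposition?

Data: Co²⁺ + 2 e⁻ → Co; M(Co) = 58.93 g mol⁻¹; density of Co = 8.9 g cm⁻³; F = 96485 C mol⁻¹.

Q = I·t = 0.1190 × 4212.0 = 501.2 C; n(e⁻) = 0.005195 mol.
n(Co) = n(e⁻)/2 = 0.002597 mol, so m = 0.002597 × 58.93 = 0.1531 g.
Volume = m/ρ = 0.1531 / 8.9 = 0.01720 cm³.
Thickness = V/A = 0.01720 / 277 = 6.21 × 10⁻⁵ cm = 0.621 μm.

0.621 μm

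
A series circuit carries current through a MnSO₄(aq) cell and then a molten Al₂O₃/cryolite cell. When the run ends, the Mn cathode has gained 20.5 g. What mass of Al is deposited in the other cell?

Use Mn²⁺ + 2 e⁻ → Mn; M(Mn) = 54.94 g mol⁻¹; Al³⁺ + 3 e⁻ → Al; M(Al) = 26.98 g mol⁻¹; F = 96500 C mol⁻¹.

6.71 g

n(Mn) = 20.5 / 54.94 = 0.3731 mol.
Since Mn²⁺ + 2 e⁻ → Mn, n(e⁻) passed = 2 × 0.3731 = 0.7463 mol.
Cells in series carry the same charge, so the same 0.7463 mol of electrons passes through cell 2.
Al³⁺ + 3 e⁻ → Al, so n(Al) = 0.7463 / 3 = 0.2488 mol.
m(Al) = 0.2488 × 26.98 = 6.71 g.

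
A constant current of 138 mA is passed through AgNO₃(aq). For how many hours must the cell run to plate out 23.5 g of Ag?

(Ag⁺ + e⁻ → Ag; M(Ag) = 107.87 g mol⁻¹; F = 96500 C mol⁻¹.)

42.3 h

n(Ag) = m/M = 23.5 / 107.87 = 0.2179 mol.
Each Ag atom requires 1 electron, so n(e⁻) = 1 × 0.2179 = 0.2179 mol.
Q = n(e⁻)·F = 0.2179 × 96500 = 21020 C.
t = Q/I = 21020 / 0.1380 A = 152300 s = 42.3 h.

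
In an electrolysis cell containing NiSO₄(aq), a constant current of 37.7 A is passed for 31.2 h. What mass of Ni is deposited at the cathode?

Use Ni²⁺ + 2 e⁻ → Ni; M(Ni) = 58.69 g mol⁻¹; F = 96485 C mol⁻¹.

1290 g

Q = I·t = 37.70 A × 112320 s = 4234000 C.
n(e⁻) = Q/F = 4234000 / 96485 = 43.89 mol.
Ni²⁺ + 2 e⁻ → Ni, so n(Ni) = n(e⁻)/2 = 21.94 mol.
m = n·M = 21.94 × 58.69 = 1290 g.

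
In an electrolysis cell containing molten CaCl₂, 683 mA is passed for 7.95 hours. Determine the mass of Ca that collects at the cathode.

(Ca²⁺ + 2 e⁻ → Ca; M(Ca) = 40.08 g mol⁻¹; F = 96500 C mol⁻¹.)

4.06 g

Q = I·t = 0.6830 A × 28620 s = 19550 C.
n(e⁻) = Q/F = 19550 / 96500 = 0.2026 mol.
Ca²⁺ + 2 e⁻ → Ca, so n(Ca) = n(e⁻)/2 = 0.1013 mol.
m = n·M = 0.1013 × 40.08 = 4.06 g.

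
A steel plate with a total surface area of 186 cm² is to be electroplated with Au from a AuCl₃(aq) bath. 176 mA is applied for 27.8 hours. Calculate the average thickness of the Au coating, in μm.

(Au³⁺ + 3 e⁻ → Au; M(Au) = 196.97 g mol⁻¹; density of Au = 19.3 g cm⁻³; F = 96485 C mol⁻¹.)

33.4 μm

Q = I·t = 0.1760 × 100080 = 17610 C; n(e⁻) = 0.1826 mol.
n(Au) = n(e⁻)/3 = 0.06085 mol, so m = 0.06085 × 196.97 = 11.99 g.
Volume = m/ρ = 11.99 / 19.3 = 0.6210 cm³.
Thickness = V/A = 0.6210 / 186 = 0.00334 cm = 33.4 μm.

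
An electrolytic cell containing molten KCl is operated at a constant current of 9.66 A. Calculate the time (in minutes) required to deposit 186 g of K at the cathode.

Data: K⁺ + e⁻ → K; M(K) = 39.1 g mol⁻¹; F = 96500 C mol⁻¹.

n(K) = m/M = 186 / 39.1 = 4.757 mol.
Each K atom requires 1 electron, so n(e⁻) = 1 × 4.757 = 4.757 mol.
Q = n(e⁻)·F = 4.757 × 96500 = 459100 C.
t = Q/I = 459100 / 9.660 A = 47520 s = 792 min.

792 min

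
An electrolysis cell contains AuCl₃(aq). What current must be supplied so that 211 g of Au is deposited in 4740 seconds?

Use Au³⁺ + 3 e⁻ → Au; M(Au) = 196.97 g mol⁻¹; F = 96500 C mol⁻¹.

65.4 A

n(Au) = 211 / 196.97 = 1.071 mol.
n(e⁻) = 3 × 1.071 = 3.214 mol.
Q = n(e⁻)·F = 3.214 × 96500 = 310100 C.
I = Q/t = 310100 / 4740.0 s = 65.4 A.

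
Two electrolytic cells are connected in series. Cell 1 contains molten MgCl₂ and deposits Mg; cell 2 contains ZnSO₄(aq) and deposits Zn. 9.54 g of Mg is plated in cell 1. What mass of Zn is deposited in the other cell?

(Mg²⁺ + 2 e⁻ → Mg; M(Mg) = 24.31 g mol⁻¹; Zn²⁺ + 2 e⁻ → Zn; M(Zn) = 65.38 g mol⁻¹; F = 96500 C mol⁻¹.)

25.7 g

n(Mg) = 9.54 / 24.31 = 0.3924 mol.
Since Mg²⁺ + 2 e⁻ → Mg, n(e⁻) passed = 2 × 0.3924 = 0.7849 mol.
Cells in series carry the same charge, so the same 0.7849 mol of electrons passes through cell 2.
Zn²⁺ + 2 e⁻ → Zn, so n(Zn) = 0.7849 / 2 = 0.3924 mol.
m(Zn) = 0.3924 × 65.38 = 25.7 g.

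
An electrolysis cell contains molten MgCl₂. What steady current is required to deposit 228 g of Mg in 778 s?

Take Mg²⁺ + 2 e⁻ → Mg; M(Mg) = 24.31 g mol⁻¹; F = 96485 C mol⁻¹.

2330 A

n(Mg) = 228 / 24.31 = 9.379 mol.
n(e⁻) = 2 × 9.379 = 18.76 mol.
Q = n(e⁻)·F = 18.76 × 96485 = 1810000 C.
I = Q/t = 1810000 / 778.00 s = 2330 A.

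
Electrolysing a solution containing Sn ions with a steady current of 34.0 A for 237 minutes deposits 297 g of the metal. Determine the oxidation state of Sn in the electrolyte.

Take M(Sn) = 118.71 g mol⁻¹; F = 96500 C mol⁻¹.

+2

Q = I·t = 34.00 A × 14220 s = 483500 C, so n(e⁻) = 483500/96500 = 5.010 mol.
n(Sn) deposited = 297 / 118.71 = 2.502 mol.
Electrons per atom = n(e⁻)/n(Sn) = 5.010 / 2.502 = 2.00 ≈ 2, so the ion is Sn²⁺.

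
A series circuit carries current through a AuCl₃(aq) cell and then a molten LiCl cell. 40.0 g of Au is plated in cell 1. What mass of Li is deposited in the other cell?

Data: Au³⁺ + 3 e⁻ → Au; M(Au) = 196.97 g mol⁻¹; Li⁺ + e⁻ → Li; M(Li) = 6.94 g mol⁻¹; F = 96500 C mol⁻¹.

n(Au) = 40.0 / 196.97 = 0.2031 mol.
Since Au³⁺ + 3 e⁻ → Au, n(e⁻) passed = 3 × 0.2031 = 0.6092 mol.
Cells in series carry the same charge, so the same 0.6092 mol of electrons passes through cell 2.
Li⁺ + e⁻ → Li, so n(Li) = 0.6092 / 1 = 0.6092 mol.
m(Li) = 0.6092 × 6.94 = 4.23 g.

4.23 g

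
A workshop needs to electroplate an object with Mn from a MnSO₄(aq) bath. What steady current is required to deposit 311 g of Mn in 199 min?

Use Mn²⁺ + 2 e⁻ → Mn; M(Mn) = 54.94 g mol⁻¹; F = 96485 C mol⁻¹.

91.5 A

n(Mn) = 311 / 54.94 = 5.661 mol.
n(e⁻) = 2 × 5.661 = 11.32 mol.
Q = n(e⁻)·F = 11.32 × 96485 = 1092000 C.
I = Q/t = 1092000 / 11940 s = 91.5 A.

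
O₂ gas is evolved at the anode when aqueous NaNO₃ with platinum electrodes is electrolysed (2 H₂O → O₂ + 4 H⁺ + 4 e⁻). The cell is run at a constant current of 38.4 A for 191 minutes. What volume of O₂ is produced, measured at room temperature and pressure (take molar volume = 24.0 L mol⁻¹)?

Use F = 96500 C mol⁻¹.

Q = I·t = 38.40 A × 11460 s = 440100 C.
n(e⁻) = Q/F = 440100 / 96500 = 4.560 mol.
4 electrons are transferred per O₂ molecule, so n(O₂) = 4.560 / 4 = 1.140 mol.
V = n × V_m = 1.140 × 24.0 = 27.4 L.

27.4 L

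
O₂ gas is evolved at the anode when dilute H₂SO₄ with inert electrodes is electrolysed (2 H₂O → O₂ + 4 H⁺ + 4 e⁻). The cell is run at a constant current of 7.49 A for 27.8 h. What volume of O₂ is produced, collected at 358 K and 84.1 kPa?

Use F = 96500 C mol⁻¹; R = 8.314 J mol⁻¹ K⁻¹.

68.7 L

Q = I·t = 7.490 A × 100080 s = 749600 C.
n(e⁻) = Q/F = 749600 / 96500 = 7.768 mol.
4 electrons are transferred per O₂ molecule, so n(O₂) = 7.768 / 4 = 1.942 mol.
V = nRT/P = (1.942 × 8.314 × 358) / (84.1 × 10³ Pa) = 0.0687 m³ = 68.7 L.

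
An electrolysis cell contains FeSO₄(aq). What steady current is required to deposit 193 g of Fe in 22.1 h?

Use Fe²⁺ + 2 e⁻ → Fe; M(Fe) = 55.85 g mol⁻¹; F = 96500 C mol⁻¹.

8.38 A

n(Fe) = 193 / 55.85 = 3.456 mol.
n(e⁻) = 2 × 3.456 = 6.911 mol.
Q = n(e⁻)·F = 6.911 × 96500 = 666900 C.
I = Q/t = 666900 / 79560 s = 8.38 A.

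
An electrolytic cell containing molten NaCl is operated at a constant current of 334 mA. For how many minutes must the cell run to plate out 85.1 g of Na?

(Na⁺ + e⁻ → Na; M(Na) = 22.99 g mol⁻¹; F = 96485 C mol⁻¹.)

17800 min

n(Na) = m/M = 85.1 / 22.99 = 3.702 mol.
Each Na atom requires 1 electron, so n(e⁻) = 1 × 3.702 = 3.702 mol.
Q = n(e⁻)·F = 3.702 × 96485 = 357100 C.
t = Q/I = 357100 / 0.3340 A = 1069000 s = 17800 min.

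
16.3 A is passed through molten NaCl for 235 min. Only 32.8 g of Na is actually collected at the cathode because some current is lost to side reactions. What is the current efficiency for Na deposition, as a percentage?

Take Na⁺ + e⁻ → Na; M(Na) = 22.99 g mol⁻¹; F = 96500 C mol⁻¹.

Q = I·t = 16.30 × 14100 = 229800 C; n(e⁻) = 229800/96500 = 2.382 mol.
Theoretical n(Na) = n(e⁻)/1 = 2.382 mol, i.e. m_theo = 2.382 × 22.99 = 54.75 g.
Efficiency = m_actual / m_theo = 32.8 / 54.75 = 59.9 %.

59.9 %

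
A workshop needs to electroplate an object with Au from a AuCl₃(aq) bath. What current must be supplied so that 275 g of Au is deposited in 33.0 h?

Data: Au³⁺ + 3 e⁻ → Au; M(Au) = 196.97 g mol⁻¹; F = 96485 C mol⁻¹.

3.40 A

n(Au) = 275 / 196.97 = 1.396 mol.
n(e⁻) = 3 × 1.396 = 4.188 mol.
Q = n(e⁻)·F = 4.188 × 96485 = 404100 C.
I = Q/t = 404100 / 118800 s = 3.40 A.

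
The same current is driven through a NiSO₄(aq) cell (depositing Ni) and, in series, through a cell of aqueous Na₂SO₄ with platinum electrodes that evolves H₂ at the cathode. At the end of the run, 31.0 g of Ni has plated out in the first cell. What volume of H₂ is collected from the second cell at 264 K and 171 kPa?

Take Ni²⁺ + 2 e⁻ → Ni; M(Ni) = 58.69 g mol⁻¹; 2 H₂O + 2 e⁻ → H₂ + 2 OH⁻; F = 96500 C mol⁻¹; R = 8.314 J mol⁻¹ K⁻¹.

6.78 L

n(Ni) = 31.0 / 58.69 = 0.5282 mol, so n(e⁻) = 2 × 0.5282 = 1.056 mol.
The cells are in series, so the same 1.056 mol of electrons passes through the second cell.
2 H₂O + 2 e⁻ → H₂ + 2 OH⁻ — 2 mol e⁻ per mol H₂, so n(H₂) = 1.056/2 = 0.5282 mol.
V = nRT/P = (0.5282 × 8.314 × 264) / (171 × 10³) = 0.00678 m³ = 6.78 L.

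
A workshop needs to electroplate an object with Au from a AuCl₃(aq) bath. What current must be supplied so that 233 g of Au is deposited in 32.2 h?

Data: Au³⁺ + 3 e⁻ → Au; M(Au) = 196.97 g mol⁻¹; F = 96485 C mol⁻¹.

n(Au) = 233 / 196.97 = 1.183 mol.
n(e⁻) = 3 × 1.183 = 3.549 mol.
Q = n(e⁻)·F = 3.549 × 96485 = 342400 C.
I = Q/t = 342400 / 115920 s = 2.95 A.

2.95 A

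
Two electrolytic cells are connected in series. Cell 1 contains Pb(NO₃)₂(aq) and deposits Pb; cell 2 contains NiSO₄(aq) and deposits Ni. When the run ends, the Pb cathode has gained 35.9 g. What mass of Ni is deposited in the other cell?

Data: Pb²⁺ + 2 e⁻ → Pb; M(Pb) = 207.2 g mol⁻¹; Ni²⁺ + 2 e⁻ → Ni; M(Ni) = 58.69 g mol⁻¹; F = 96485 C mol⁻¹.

10.2 g

n(Pb) = 35.9 / 207.2 = 0.1733 mol.
Since Pb²⁺ + 2 e⁻ → Pb, n(e⁻) passed = 2 × 0.1733 = 0.3465 mol.
Cells in series carry the same charge, so the same 0.3465 mol of electrons passes through cell 2.
Ni²⁺ + 2 e⁻ → Ni, so n(Ni) = 0.3465 / 2 = 0.1733 mol.
m(Ni) = 0.1733 × 58.69 = 10.2 g.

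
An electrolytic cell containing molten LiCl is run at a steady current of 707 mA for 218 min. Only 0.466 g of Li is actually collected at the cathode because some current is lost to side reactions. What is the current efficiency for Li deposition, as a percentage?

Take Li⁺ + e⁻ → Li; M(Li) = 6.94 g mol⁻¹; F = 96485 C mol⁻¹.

Q = I·t = 0.7070 × 13080 = 9248 C; n(e⁻) = 9248/96485 = 0.09584 mol.
Theoretical n(Li) = n(e⁻)/1 = 0.09584 mol, i.e. m_theo = 0.09584 × 6.94 = 0.6652 g.
Efficiency = m_actual / m_theo = 0.466 / 0.6652 = 70.1 %.

70.1 %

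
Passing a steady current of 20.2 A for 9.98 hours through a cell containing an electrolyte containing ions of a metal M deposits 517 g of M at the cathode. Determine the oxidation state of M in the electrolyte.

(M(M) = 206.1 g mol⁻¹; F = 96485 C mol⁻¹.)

+3

Q = I·t = 20.20 A × 35928 s = 725700 C, so n(e⁻) = 725700/96485 = 7.522 mol.
n(M) deposited = 517 / 206.1 = 2.508 mol.
Electrons per atom = n(e⁻)/n(M) = 7.522 / 2.508 = 3.00 ≈ 3, so the ion is M³⁺.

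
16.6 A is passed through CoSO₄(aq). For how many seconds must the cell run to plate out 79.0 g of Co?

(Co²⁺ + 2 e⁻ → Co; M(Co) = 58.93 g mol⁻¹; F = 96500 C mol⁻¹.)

15600 s

n(Co) = m/M = 79.0 / 58.93 = 1.341 mol.
Each Co atom requires 2 electrons, so n(e⁻) = 2 × 1.341 = 2.681 mol.
Q = n(e⁻)·F = 2.681 × 96500 = 258700 C.
t = Q/I = 258700 / 16.60 A = 15590 s.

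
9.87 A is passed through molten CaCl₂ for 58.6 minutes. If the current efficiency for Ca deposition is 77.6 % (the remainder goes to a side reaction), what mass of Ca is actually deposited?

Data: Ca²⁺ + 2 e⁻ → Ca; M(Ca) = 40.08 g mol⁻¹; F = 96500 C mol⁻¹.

5.59 g

Q = I·t = 9.870 × 3516.0 = 34700 C.
n(e⁻) = 34700/96500 = 0.3596 mol; theoretically n(Ca) = 0.3596/2 = 0.1798 mol, m_theo = 7.207 g.
At 77.6 % efficiency, m_actual = 0.776 × 7.207 = 5.59 g.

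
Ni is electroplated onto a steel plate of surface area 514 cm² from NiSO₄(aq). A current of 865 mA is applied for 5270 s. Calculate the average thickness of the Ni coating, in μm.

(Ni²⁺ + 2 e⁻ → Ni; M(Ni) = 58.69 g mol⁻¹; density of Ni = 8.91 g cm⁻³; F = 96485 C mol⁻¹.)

3.03 μm

Q = I·t = 0.8650 × 5270.0 = 4559 C; n(e⁻) = 0.04725 mol.
n(Ni) = n(e⁻)/2 = 0.02362 mol, so m = 0.02362 × 58.69 = 1.386 g.
Volume = m/ρ = 1.386 / 8.91 = 0.1556 cm³.
Thickness = V/A = 0.1556 / 514 = 3.03 × 10⁻⁴ cm = 3.03 μm.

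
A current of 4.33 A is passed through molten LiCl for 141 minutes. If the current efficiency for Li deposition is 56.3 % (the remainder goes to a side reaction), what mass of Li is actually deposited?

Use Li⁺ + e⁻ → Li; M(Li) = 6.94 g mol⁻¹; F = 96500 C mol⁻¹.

1.48 g

Q = I·t = 4.330 × 8460.0 = 36630 C.
n(e⁻) = 36630/96500 = 0.3796 mol; theoretically n(Li) = 0.3796/1 = 0.3796 mol, m_theo = 2.634 g.
At 56.3 % efficiency, m_actual = 0.563 × 2.634 = 1.48 g.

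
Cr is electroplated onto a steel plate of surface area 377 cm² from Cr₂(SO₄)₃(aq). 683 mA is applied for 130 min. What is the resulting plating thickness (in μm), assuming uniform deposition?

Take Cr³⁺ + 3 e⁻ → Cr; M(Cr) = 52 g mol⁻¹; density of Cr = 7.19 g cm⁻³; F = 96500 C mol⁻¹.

3.53 μm

Q = I·t = 0.6830 × 7800.0 = 5327 C; n(e⁻) = 0.05521 mol.
n(Cr) = n(e⁻)/3 = 0.01840 mol, so m = 0.01840 × 52 = 0.9569 g.
Volume = m/ρ = 0.9569 / 7.19 = 0.1331 cm³.
Thickness = V/A = 0.1331 / 377 = 3.53 × 10⁻⁴ cm = 3.53 μm.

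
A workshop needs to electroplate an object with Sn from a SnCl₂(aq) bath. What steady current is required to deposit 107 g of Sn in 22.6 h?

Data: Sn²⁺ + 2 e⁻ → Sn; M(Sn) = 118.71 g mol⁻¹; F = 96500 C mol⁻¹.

n(Sn) = 107 / 118.71 = 0.9014 mol.
n(e⁻) = 2 × 0.9014 = 1.803 mol.
Q = n(e⁻)·F = 1.803 × 96500 = 174000 C.
I = Q/t = 174000 / 81360 s = 2.14 A.

2.14 A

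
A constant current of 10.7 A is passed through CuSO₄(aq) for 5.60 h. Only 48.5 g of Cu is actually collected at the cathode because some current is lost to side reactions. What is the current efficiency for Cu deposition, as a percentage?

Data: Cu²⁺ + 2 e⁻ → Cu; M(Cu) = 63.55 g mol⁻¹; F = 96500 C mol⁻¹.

68.3 %

Q = I·t = 10.70 × 20160 = 215700 C; n(e⁻) = 215700/96500 = 2.235 mol.
Theoretical n(Cu) = n(e⁻)/2 = 1.118 mol, i.e. m_theo = 1.118 × 63.55 = 71.03 g.
Efficiency = m_actual / m_theo = 48.5 / 71.03 = 68.3 %.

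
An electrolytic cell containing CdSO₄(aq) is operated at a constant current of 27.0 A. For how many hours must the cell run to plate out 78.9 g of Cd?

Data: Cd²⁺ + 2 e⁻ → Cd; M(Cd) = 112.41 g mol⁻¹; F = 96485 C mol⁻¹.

1.39 h

n(Cd) = m/M = 78.9 / 112.41 = 0.7019 mol.
Each Cd atom requires 2 electrons, so n(e⁻) = 2 × 0.7019 = 1.404 mol.
Q = n(e⁻)·F = 1.404 × 96485 = 135400 C.
t = Q/I = 135400 / 27.00 A = 5016 s = 1.39 h.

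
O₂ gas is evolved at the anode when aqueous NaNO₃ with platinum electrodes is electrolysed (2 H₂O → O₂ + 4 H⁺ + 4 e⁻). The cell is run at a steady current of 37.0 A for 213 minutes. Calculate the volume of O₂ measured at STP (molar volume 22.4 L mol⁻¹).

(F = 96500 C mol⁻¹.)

27.4 L

Q = I·t = 37.00 A × 12780 s = 472900 C.
n(e⁻) = Q/F = 472900 / 96500 = 4.900 mol.
4 electrons are transferred per O₂ molecule, so n(O₂) = 4.900 / 4 = 1.225 mol.
V = n × V_m = 1.225 × 22.4 = 27.4 L.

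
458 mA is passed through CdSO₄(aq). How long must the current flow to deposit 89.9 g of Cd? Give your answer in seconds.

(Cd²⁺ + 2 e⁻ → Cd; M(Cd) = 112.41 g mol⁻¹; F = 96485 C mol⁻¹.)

3.37 × 10⁵ s

n(Cd) = m/M = 89.9 / 112.41 = 0.7998 mol.
Each Cd atom requires 2 electrons, so n(e⁻) = 2 × 0.7998 = 1.600 mol.
Q = n(e⁻)·F = 1.600 × 96485 = 154300 C.
t = Q/I = 154300 / 0.4580 A = 337000 s.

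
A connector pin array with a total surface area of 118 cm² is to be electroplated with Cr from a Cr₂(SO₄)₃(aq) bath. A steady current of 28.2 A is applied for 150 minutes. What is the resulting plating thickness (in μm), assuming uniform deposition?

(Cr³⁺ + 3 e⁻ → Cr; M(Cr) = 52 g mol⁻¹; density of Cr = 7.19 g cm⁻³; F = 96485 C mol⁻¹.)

537 μm

Q = I·t = 28.20 × 9000.0 = 253800 C; n(e⁻) = 2.630 mol.
n(Cr) = n(e⁻)/3 = 0.8768 mol, so m = 0.8768 × 52 = 45.59 g.
Volume = m/ρ = 45.59 / 7.19 = 6.341 cm³.
Thickness = V/A = 6.341 / 118 = 0.0537 cm = 537 μm.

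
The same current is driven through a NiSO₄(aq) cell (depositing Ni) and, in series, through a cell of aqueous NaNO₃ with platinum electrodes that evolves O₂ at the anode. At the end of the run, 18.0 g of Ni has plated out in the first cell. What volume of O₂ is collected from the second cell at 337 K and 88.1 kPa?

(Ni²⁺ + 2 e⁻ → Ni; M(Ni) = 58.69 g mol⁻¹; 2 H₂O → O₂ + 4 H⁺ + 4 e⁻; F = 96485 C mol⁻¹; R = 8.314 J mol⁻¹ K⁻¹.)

4.88 L

n(Ni) = 18.0 / 58.69 = 0.3067 mol, so n(e⁻) = 2 × 0.3067 = 0.6134 mol.
The cells are in series, so the same 0.6134 mol of electrons passes through the second cell.
2 H₂O → O₂ + 4 H⁺ + 4 e⁻ — 4 mol e⁻ per mol O₂, so n(O₂) = 0.6134/4 = 0.1533 mol.
V = nRT/P = (0.1533 × 8.314 × 337) / (88.1 × 10³) = 0.00488 m³ = 4.88 L.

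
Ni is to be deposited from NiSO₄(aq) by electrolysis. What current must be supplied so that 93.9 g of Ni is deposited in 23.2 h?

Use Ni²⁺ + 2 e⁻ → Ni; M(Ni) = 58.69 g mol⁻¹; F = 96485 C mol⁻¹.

3.70 A

n(Ni) = 93.9 / 58.69 = 1.600 mol.
n(e⁻) = 2 × 1.600 = 3.200 mol.
Q = n(e⁻)·F = 3.200 × 96485 = 308700 C.
I = Q/t = 308700 / 83520 s = 3.70 A.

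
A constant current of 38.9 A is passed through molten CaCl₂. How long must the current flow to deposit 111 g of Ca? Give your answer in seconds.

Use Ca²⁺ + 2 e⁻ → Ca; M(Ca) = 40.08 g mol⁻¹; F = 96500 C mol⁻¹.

13700 s

n(Ca) = m/M = 111 / 40.08 = 2.769 mol.
Each Ca atom requires 2 electrons, so n(e⁻) = 2 × 2.769 = 5.539 mol.
Q = n(e⁻)·F = 5.539 × 96500 = 534500 C.
t = Q/I = 534500 / 38.90 A = 13740 s.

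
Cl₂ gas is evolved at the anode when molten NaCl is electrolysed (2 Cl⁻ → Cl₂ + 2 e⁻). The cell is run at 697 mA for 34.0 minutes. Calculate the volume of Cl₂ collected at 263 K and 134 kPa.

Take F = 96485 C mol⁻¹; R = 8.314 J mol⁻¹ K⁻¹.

0.120 L

Q = I·t = 0.6970 A × 2040.0 s = 1422 C.
n(e⁻) = Q/F = 1422 / 96485 = 0.01474 mol.
2 electrons are transferred per Cl₂ molecule, so n(Cl₂) = 0.01474 / 2 = 0.007368 mol.
V = nRT/P = (0.007368 × 8.314 × 263) / (134 × 10³ Pa) = 1.20 × 10⁻⁴ m³ = 0.120 L.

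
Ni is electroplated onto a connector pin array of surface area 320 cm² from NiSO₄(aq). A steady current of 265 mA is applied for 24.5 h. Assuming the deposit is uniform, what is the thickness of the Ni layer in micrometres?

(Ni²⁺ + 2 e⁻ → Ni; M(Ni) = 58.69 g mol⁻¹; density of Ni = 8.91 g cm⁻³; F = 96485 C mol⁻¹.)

Q = I·t = 0.2650 × 88200 = 23370 C; n(e⁻) = 0.2422 mol.
n(Ni) = n(e⁻)/2 = 0.1211 mol, so m = 0.1211 × 58.69 = 7.109 g.
Volume = m/ρ = 7.109 / 8.91 = 0.7978 cm³.
Thickness = V/A = 0.7978 / 320 = 0.00249 cm = 24.9 μm.

24.9 μm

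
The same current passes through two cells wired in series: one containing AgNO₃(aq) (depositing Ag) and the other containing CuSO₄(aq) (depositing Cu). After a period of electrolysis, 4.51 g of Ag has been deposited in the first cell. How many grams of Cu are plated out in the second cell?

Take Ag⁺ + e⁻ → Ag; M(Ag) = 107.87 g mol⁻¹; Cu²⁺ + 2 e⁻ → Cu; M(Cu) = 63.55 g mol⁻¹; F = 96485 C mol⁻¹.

1.33 g

n(Ag) = 4.51 / 107.87 = 0.04181 mol.
Since Ag⁺ + e⁻ → Ag, n(e⁻) passed = 1 × 0.04181 = 0.04181 mol.
Cells in series carry the same charge, so the same 0.04181 mol of electrons passes through cell 2.
Cu²⁺ + 2 e⁻ → Cu, so n(Cu) = 0.04181 / 2 = 0.02090 mol.
m(Cu) = 0.02090 × 63.55 = 1.33 g.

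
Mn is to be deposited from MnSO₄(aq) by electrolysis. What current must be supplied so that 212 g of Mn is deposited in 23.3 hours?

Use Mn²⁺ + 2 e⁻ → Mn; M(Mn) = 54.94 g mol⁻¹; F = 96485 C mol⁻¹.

8.88 A

n(Mn) = 212 / 54.94 = 3.859 mol.
n(e⁻) = 2 × 3.859 = 7.718 mol.
Q = n(e⁻)·F = 7.718 × 96485 = 744600 C.
I = Q/t = 744600 / 83880 s = 8.88 A.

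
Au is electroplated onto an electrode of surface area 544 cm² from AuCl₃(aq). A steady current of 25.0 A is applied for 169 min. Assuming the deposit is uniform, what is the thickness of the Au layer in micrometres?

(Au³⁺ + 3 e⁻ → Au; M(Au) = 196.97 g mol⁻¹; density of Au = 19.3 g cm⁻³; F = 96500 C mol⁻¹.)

164 μm

Q = I·t = 25.00 × 10140 = 253500 C; n(e⁻) = 2.627 mol.
n(Au) = n(e⁻)/3 = 0.8756 mol, so m = 0.8756 × 196.97 = 172.5 g.
Volume = m/ρ = 172.5 / 19.3 = 8.937 cm³.
Thickness = V/A = 8.937 / 544 = 0.0164 cm = 164 μm.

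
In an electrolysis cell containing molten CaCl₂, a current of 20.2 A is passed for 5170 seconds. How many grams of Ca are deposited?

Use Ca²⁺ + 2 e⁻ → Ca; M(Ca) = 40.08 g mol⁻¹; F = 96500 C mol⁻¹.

Q = I·t = 20.20 A × 5170.0 s = 104400 C.
n(e⁻) = Q/F = 104400 / 96500 = 1.082 mol.
Ca²⁺ + 2 e⁻ → Ca, so n(Ca) = n(e⁻)/2 = 0.5411 mol.
m = n·M = 0.5411 × 40.08 = 21.7 g.

21.7 g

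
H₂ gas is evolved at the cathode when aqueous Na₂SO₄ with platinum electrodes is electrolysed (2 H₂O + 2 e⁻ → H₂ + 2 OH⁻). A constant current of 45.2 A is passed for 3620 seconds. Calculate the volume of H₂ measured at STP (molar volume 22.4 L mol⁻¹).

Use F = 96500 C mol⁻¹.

19.0 L

Q = I·t = 45.20 A × 3620.0 s = 163600 C.
n(e⁻) = Q/F = 163600 / 96500 = 1.696 mol.
2 electrons are transferred per H₂ molecule, so n(H₂) = 1.696 / 2 = 0.8478 mol.
V = n × V_m = 0.8478 × 22.4 = 19.0 L.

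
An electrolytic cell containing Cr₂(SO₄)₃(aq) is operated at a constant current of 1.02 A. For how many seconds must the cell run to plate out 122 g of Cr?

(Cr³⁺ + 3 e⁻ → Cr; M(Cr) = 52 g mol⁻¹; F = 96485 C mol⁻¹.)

6.66 × 10⁵ s

n(Cr) = m/M = 122 / 52 = 2.346 mol.
Each Cr atom requires 3 electrons, so n(e⁻) = 3 × 2.346 = 7.038 mol.
Q = n(e⁻)·F = 7.038 × 96485 = 679100 C.
t = Q/I = 679100 / 1.020 A = 665800 s.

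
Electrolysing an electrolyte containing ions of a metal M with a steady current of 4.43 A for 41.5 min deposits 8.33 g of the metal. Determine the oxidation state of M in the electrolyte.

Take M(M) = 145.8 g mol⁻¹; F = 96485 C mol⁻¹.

Q = I·t = 4.430 A × 2490.0 s = 11030 C, so n(e⁻) = 11030/96485 = 0.1143 mol.
n(M) deposited = 8.33 / 145.8 = 0.05713 mol.
Electrons per atom = n(e⁻)/n(M) = 0.1143 / 0.05713 = 2.00 ≈ 2, so the ion is M²⁺.

+2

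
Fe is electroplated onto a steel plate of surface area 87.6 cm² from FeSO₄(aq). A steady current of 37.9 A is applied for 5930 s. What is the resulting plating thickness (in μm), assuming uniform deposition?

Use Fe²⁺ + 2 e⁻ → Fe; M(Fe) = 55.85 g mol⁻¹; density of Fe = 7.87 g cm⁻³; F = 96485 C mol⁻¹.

Q = I·t = 37.90 × 5930.0 = 224700 C; n(e⁻) = 2.329 mol.
n(Fe) = n(e⁻)/2 = 1.165 mol, so m = 1.165 × 55.85 = 65.05 g.
Volume = m/ρ = 65.05 / 7.87 = 8.265 cm³.
Thickness = V/A = 8.265 / 87.6 = 0.0944 cm = 944 μm.

944 μm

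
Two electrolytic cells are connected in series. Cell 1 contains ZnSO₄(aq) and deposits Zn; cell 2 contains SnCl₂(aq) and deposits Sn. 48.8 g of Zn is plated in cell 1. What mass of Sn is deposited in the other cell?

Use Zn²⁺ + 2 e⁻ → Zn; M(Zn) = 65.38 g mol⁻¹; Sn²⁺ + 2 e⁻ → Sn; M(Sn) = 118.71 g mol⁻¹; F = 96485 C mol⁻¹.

88.6 g

n(Zn) = 48.8 / 65.38 = 0.7464 mol.
Since Zn²⁺ + 2 e⁻ → Zn, n(e⁻) passed = 2 × 0.7464 = 1.493 mol.
Cells in series carry the same charge, so the same 1.493 mol of electrons passes through cell 2.
Sn²⁺ + 2 e⁻ → Sn, so n(Sn) = 1.493 / 2 = 0.7464 mol.
m(Sn) = 0.7464 × 118.71 = 88.6 g.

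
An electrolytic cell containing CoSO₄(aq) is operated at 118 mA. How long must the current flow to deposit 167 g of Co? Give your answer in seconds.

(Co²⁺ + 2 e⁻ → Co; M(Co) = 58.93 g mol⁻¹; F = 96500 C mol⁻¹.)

4.64 × 10⁶ s

n(Co) = m/M = 167 / 58.93 = 2.834 mol.
Each Co atom requires 2 electrons, so n(e⁻) = 2 × 2.834 = 5.668 mol.
Q = n(e⁻)·F = 5.668 × 96500 = 546900 C.
t = Q/I = 546900 / 0.1180 A = 4635000 s.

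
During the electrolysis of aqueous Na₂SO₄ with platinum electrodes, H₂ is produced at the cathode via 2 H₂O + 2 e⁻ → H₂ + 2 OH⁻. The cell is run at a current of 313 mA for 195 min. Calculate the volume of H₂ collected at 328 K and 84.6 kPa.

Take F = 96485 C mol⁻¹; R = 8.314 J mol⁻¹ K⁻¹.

0.612 L

Q = I·t = 0.3130 A × 11700 s = 3662 C.
n(e⁻) = Q/F = 3662 / 96485 = 0.03796 mol.
2 electrons are transferred per H₂ molecule, so n(H₂) = 0.03796 / 2 = 0.01898 mol.
V = nRT/P = (0.01898 × 8.314 × 328) / (84.6 × 10³ Pa) = 6.12 × 10⁻⁴ m³ = 0.612 L.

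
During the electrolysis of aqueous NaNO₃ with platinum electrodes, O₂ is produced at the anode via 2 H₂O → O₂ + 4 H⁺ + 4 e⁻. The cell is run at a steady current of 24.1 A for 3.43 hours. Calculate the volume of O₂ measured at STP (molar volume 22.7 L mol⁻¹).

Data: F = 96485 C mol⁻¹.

17.5 L

Q = I·t = 24.10 A × 12348 s = 297600 C.
n(e⁻) = Q/F = 297600 / 96485 = 3.084 mol.
4 electrons are transferred per O₂ molecule, so n(O₂) = 3.084 / 4 = 0.7711 mol.
V = n × V_m = 0.7711 × 22.7 = 17.5 L.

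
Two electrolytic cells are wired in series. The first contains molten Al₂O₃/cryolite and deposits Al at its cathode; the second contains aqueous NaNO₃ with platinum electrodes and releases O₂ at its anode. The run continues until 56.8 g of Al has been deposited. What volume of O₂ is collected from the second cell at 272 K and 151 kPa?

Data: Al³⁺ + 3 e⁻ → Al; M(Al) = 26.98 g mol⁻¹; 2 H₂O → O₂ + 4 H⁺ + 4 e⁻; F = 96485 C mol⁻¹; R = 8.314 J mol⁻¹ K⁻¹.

n(Al) = 56.8 / 26.98 = 2.105 mol, so n(e⁻) = 3 × 2.105 = 6.316 mol.
The cells are in series, so the same 6.316 mol of electrons passes through the second cell.
2 H₂O → O₂ + 4 H⁺ + 4 e⁻ — 4 mol e⁻ per mol O₂, so n(O₂) = 6.316/4 = 1.579 mol.
V = nRT/P = (1.579 × 8.314 × 272) / (151 × 10³) = 0.0236 m³ = 23.6 L.

23.6 L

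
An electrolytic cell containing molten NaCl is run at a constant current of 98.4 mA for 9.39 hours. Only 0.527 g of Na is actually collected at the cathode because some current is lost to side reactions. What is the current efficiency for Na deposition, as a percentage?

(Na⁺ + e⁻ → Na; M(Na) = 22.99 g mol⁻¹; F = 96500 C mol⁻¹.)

66.5 %

Q = I·t = 0.09840 × 33804 = 3326 C; n(e⁻) = 3326/96500 = 0.03447 mol.
Theoretical n(Na) = n(e⁻)/1 = 0.03447 mol, i.e. m_theo = 0.03447 × 22.99 = 0.7925 g.
Efficiency = m_actual / m_theo = 0.527 / 0.7925 = 66.5 %.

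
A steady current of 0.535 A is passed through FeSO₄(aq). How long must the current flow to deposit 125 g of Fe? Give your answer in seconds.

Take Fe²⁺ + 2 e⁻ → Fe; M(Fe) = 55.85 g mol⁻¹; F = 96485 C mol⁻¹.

8.07 × 10⁵ s

n(Fe) = m/M = 125 / 55.85 = 2.238 mol.
Each Fe atom requires 2 electrons, so n(e⁻) = 2 × 2.238 = 4.476 mol.
Q = n(e⁻)·F = 4.476 × 96485 = 431900 C.
t = Q/I = 431900 / 0.5350 A = 807300 s.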